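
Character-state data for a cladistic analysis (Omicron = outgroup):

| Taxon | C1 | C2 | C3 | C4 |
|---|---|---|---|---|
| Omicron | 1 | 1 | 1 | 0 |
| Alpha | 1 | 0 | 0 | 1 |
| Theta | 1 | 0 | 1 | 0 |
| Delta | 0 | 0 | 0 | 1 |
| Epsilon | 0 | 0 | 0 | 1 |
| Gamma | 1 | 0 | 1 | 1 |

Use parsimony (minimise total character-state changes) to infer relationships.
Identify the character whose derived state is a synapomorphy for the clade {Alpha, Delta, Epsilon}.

C3

Character polarity is set by the outgroup: the derived state is whichever differs from the outgroup's state, so for C1, C2, C3 the derived state is '0', and for the remaining characters it is '1'.
C1: derived state '0' in Delta and Epsilon only — synapomorphy for {Delta, Epsilon}.
C2 (derived state '0') is shared by all ingroup taxa — unites the whole ingroup.
C3: derived state '0' in Alpha, Delta, and Epsilon only — synapomorphy for {Alpha, Delta, Epsilon}.
C4 (derived state '1') is shared by Alpha, Delta, Epsilon, and Gamma — a synapomorphy uniting that clade.
Most parsimonious ingroup topology: (((Alpha,(Delta,Epsilon)),Gamma),Theta).
The clade {Alpha, Delta, Epsilon} is supported by C3: its derived state '0' occurs in exactly those taxa and in no other taxon (including the outgroup).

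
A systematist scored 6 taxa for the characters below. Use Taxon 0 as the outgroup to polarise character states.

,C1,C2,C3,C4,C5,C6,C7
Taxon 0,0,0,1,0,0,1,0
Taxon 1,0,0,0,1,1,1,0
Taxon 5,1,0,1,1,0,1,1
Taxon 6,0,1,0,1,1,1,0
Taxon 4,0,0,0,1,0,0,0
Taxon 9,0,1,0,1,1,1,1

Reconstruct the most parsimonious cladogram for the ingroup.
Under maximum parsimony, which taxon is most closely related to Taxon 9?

Taxon 6

Character polarity is set by the outgroup: the derived state is whichever differs from the outgroup's state, so for C3, C6 the derived state is '0', and for the remaining characters it is '1'.
C1 (derived state '1') is unique to Taxon 5 (autapomorphy; uninformative for grouping).
C2 (derived state '1') is shared by Taxon 6 and Taxon 9 — a synapomorphy uniting that clade.
C3 (derived state '0') is shared by Taxon 1, Taxon 4, Taxon 6, and Taxon 9 — a synapomorphy uniting that clade.
C4 (derived state '1') is shared by all ingroup taxa — unites the whole ingroup.
C5 (derived state '1') is shared by Taxon 1, Taxon 6, and Taxon 9 — a synapomorphy uniting that clade.
C6: derived state '0' in Taxon 4 only — an autapomorphy, so it tells us nothing about relationships among taxa.
C7 (state '1') occurs in Taxon 5 and Taxon 9 but conflicts with the nesting implied by the other characters — most parsimoniously interpreted as homoplasy.
Most parsimonious ingroup topology: (((Taxon 1,(Taxon 6,Taxon 9)),Taxon 4),Taxon 5).
Taxon 9 and Taxon 6 form a cherry on this tree, so they are sister taxa.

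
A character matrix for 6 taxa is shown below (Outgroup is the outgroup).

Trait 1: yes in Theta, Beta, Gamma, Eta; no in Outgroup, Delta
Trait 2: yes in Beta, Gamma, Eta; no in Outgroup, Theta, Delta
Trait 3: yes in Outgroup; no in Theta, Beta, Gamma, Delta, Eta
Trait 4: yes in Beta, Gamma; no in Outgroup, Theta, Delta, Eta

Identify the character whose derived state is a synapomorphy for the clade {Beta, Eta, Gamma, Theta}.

Trait 1

Character polarity is set by the outgroup: the derived state is whichever differs from the outgroup's state, so for Trait 3 the derived state is 'no', and for the remaining characters it is 'yes'.
Only Beta, Eta, Gamma, and Theta show the derived state 'yes' for Trait 1, supporting them as a clade.
Trait 2 (derived state 'yes') is shared by Beta, Eta, and Gamma — a synapomorphy uniting that clade.
Trait 3 (derived state 'no') is shared by all ingroup taxa — unites the whole ingroup.
Trait 4 (derived state 'yes') is shared by Beta and Gamma — a synapomorphy uniting that clade.
Most parsimonious ingroup topology: ((Theta,((Beta,Gamma),Eta)),Delta).
The clade {Beta, Eta, Gamma, Theta} is supported by Trait 1: its derived state 'yes' occurs in exactly those taxa and in no other taxon (including the outgroup).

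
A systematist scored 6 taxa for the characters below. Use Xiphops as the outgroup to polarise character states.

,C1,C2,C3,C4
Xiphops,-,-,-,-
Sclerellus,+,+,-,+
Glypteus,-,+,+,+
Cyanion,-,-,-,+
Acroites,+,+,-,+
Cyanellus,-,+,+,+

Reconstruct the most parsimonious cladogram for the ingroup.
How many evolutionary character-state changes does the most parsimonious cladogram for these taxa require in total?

4

The outgroup has state '-' for every character, so '+' is the derived state throughout.
C1: derived state '+' in Acroites and Sclerellus only — synapomorphy for {Acroites, Sclerellus}.
Only Acroites, Cyanellus, Glypteus, and Sclerellus show the derived state '+' for C2, supporting them as a clade.
Only Cyanellus and Glypteus show the derived state '+' for C3, supporting them as a clade.
All ingroup taxa share the derived state '+' for C4; it defines the ingroup but does not resolve relationships within it.
Most parsimonious ingroup topology: (((Sclerellus,Acroites),(Glypteus,Cyanellus)),Cyanion).
Changes per character on this tree: C1: 1; C2: 1; C3: 1; C4: 1.
Total = 4.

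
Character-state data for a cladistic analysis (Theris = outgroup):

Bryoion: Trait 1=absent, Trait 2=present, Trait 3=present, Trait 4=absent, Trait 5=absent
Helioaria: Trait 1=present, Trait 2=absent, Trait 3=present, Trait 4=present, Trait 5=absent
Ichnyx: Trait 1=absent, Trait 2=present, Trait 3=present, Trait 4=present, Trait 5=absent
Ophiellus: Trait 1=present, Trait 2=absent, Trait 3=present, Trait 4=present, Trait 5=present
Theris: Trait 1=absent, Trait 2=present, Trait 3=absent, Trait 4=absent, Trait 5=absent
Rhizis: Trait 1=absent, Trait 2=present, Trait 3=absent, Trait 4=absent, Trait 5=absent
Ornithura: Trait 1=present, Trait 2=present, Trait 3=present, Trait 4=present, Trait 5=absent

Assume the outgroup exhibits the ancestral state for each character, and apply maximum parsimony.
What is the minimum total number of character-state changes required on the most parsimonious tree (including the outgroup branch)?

Character polarity is set by the outgroup: the derived state is whichever differs from the outgroup's state, so for Trait 2 the derived state is 'absent', and for the remaining characters it is 'present'.
Trait 1 (derived state 'present') is shared by Helioaria, Ophiellus, and Ornithura — a synapomorphy uniting that clade.
Only Helioaria and Ophiellus show the derived state 'absent' for Trait 2, supporting them as a clade.
Only Bryoion, Helioaria, Ichnyx, Ophiellus, and Ornithura show the derived state 'present' for Trait 3, supporting them as a clade.
Only Helioaria, Ichnyx, Ophiellus, and Ornithura show the derived state 'present' for Trait 4, supporting them as a clade.
Trait 5 (derived state 'present') is unique to Ophiellus (autapomorphy; uninformative for grouping).
Most parsimonious ingroup topology: (Rhizis,(((Ornithura,(Ophiellus,Helioaria)),Ichnyx),Bryoion)).
Changes per character on this tree: Trait 1: 1; Trait 2: 1; Trait 3: 1; Trait 4: 1; Trait 5: 1.
Total = 5.

5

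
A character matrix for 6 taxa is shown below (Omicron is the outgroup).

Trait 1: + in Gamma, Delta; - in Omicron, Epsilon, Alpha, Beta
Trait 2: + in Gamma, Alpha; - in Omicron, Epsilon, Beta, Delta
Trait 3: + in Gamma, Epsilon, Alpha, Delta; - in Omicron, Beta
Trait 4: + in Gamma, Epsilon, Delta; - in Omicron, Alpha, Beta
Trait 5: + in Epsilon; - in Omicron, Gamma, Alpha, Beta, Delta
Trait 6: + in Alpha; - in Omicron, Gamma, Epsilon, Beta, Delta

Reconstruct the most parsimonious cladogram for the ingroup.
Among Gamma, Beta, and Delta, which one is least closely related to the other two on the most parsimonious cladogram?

Beta

The outgroup has state '-' for every character, so '+' is the derived state throughout.
Trait 1: derived state '+' in Delta and Gamma only — synapomorphy for {Delta, Gamma}.
Trait 2 groups Alpha and Gamma, which is incompatible with the clades supported by the remaining characters; treating it as convergent (homoplasy) costs fewer steps than any alternative tree.
Trait 3: derived state '+' in Alpha, Delta, Epsilon, and Gamma only — synapomorphy for {Alpha, Delta, Epsilon, Gamma}.
Trait 4: derived state '+' in Delta, Epsilon, and Gamma only — synapomorphy for {Delta, Epsilon, Gamma}.
Trait 5 (derived state '+') is unique to Epsilon (autapomorphy; uninformative for grouping).
Trait 6: derived state '+' in Alpha only — an autapomorphy, so it tells us nothing about relationships among taxa.
Most parsimonious ingroup topology: ((((Gamma,Delta),Epsilon),Alpha),Beta).
Gamma and Delta share a more recent common ancestor with each other than either does with Beta, so Beta is the least closely related of the three.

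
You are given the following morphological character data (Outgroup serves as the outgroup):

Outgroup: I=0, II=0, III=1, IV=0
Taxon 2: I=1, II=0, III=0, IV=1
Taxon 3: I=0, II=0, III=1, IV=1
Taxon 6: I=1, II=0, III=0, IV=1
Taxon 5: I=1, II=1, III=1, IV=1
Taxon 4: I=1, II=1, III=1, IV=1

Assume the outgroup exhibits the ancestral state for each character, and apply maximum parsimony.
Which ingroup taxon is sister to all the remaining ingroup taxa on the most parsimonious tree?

Taxon 3

Character polarity is set by the outgroup: the derived state is whichever differs from the outgroup's state, so for III the derived state is '0', and for the remaining characters it is '1'.
I (derived state '1') is shared by Taxon 2, Taxon 4, Taxon 5, and Taxon 6 — a synapomorphy uniting that clade.
II: derived state '1' in Taxon 4 and Taxon 5 only — synapomorphy for {Taxon 4, Taxon 5}.
Only Taxon 2 and Taxon 6 show the derived state '0' for III, supporting them as a clade.
All ingroup taxa share the derived state '1' for IV; it defines the ingroup but does not resolve relationships within it.
Most parsimonious ingroup topology: (((Taxon 2,Taxon 6),(Taxon 5,Taxon 4)),Taxon 3).
Taxon 3 is sister to the clade containing all other ingroup taxa, so it is the earliest-diverging (most basal) ingroup lineage.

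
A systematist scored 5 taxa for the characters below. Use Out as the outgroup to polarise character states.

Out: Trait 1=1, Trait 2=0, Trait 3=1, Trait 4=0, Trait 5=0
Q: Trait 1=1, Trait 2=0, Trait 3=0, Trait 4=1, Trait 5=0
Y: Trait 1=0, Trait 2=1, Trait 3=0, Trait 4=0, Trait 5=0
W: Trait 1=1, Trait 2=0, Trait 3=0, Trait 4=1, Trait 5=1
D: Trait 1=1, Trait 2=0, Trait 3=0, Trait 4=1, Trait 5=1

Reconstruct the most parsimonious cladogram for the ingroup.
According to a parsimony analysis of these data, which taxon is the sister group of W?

Character polarity is set by the outgroup: the derived state is whichever differs from the outgroup's state, so for Trait 1, Trait 3 the derived state is '0', and for the remaining characters it is '1'.
Trait 1: derived state '0' in Y only — an autapomorphy, so it tells us nothing about relationships among taxa.
Trait 2 (derived state '1') is unique to Y (autapomorphy; uninformative for grouping).
Trait 3 (derived state '0') is shared by all ingroup taxa — unites the whole ingroup.
Trait 4 (derived state '1') is shared by D, Q, and W — a synapomorphy uniting that clade.
Trait 5: derived state '1' in D and W only — synapomorphy for {D, W}.
Most parsimonious ingroup topology: ((Q,(W,D)),Y).
W and D form a cherry on this tree, so they are sister taxa.

D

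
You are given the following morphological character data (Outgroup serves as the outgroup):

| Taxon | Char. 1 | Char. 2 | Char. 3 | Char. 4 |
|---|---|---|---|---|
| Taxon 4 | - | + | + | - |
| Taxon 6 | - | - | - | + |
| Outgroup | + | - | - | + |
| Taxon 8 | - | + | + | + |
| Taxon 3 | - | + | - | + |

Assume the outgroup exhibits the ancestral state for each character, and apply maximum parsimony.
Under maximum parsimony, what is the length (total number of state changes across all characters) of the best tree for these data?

Character polarity is set by the outgroup: the derived state is whichever differs from the outgroup's state, so for Char. 1, Char. 4 the derived state is '-', and for the remaining characters it is '+'.
All ingroup taxa share the derived state '-' for Char. 1; it defines the ingroup but does not resolve relationships within it.
Char. 2 (derived state '+') is shared by Taxon 3, Taxon 4, and Taxon 8 — a synapomorphy uniting that clade.
Only Taxon 4 and Taxon 8 show the derived state '+' for Char. 3, supporting them as a clade.
Char. 4: derived state '-' in Taxon 4 only — an autapomorphy, so it tells us nothing about relationships among taxa.
Most parsimonious ingroup topology: (((Taxon 8,Taxon 4),Taxon 3),Taxon 6).
Changes per character on this tree: Char. 1: 1; Char. 2: 1; Char. 3: 1; Char. 4: 1.
Total = 4.

4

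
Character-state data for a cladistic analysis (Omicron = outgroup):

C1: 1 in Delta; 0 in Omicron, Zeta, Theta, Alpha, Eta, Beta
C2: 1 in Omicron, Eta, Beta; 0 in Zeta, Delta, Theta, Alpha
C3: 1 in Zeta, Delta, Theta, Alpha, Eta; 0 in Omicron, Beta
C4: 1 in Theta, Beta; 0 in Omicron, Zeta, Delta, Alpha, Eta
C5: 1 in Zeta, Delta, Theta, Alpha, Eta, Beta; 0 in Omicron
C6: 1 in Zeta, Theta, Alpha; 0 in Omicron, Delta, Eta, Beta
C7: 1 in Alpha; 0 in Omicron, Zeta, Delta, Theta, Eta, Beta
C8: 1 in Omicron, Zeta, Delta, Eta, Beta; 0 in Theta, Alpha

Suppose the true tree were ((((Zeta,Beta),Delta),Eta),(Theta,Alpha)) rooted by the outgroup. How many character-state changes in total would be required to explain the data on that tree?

13

Map each character onto ((((Zeta,Beta),Delta),Eta),(Theta,Alpha)) (rooted by Omicron) and count the minimum state changes it requires (Fitch parsimony):
C1: 1; C2: 3; C3: 2; C4: 2; C5: 1; C6: 2; C7: 1; C8: 1.
Total tree length = 13.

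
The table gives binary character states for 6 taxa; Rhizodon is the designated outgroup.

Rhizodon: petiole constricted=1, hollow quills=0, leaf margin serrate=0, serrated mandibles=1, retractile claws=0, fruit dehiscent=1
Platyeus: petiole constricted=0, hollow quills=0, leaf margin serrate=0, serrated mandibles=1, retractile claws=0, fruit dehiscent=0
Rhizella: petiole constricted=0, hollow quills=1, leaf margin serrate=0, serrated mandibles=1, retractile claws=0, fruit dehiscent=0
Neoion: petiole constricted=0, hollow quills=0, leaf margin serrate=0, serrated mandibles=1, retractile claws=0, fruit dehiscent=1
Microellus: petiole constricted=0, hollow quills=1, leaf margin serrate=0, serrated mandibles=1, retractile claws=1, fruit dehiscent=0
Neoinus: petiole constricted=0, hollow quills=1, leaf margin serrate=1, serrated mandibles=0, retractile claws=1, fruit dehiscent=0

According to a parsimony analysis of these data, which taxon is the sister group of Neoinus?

Character polarity is set by the outgroup: the derived state is whichever differs from the outgroup's state, so for petiole constricted, serrated mandibles, fruit dehiscent the derived state is '0', and for the remaining characters it is '1'.
All ingroup taxa share the derived state '0' for petiole constricted; it defines the ingroup but does not resolve relationships within it.
Only Microellus, Neoinus, and Rhizella show the derived state '1' for hollow quills, supporting them as a clade.
leaf margin serrate (derived state '1') is unique to Neoinus (autapomorphy; uninformative for grouping).
serrated mandibles (derived state '0') is unique to Neoinus (autapomorphy; uninformative for grouping).
Only Microellus and Neoinus show the derived state '1' for retractile claws, supporting them as a clade.
fruit dehiscent: derived state '0' in Microellus, Neoinus, Platyeus, and Rhizella only — synapomorphy for {Microellus, Neoinus, Platyeus, Rhizella}.
Most parsimonious ingroup topology: ((Platyeus,(Rhizella,(Microellus,Neoinus))),Neoion).
Neoinus and Microellus form a cherry on this tree, so they are sister taxa.

Microellus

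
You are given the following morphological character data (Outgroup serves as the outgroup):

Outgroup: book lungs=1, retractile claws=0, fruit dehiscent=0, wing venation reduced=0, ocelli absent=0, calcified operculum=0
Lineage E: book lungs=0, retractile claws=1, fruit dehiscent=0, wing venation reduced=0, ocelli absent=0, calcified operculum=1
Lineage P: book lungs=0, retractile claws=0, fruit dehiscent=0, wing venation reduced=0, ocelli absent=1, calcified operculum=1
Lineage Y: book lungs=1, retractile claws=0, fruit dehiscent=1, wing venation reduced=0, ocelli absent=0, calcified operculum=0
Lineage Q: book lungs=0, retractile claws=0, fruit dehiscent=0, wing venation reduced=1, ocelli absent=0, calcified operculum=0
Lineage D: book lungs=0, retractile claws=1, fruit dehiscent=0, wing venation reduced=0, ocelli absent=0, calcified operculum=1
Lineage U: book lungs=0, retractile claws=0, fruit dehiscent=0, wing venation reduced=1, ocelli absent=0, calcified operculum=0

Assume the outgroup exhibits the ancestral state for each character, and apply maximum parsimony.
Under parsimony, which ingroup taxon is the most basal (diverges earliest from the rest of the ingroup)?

Character polarity is set by the outgroup: the derived state is whichever differs from the outgroup's state, so for book lungs the derived state is '0', and for the remaining characters it is '1'.
book lungs (derived state '0') is shared by Lineage D, Lineage E, Lineage P, Lineage Q, and Lineage U — a synapomorphy uniting that clade.
retractile claws (derived state '1') is shared by Lineage D and Lineage E — a synapomorphy uniting that clade.
fruit dehiscent: derived state '1' in Lineage Y only — an autapomorphy, so it tells us nothing about relationships among taxa.
wing venation reduced (derived state '1') is shared by Lineage Q and Lineage U — a synapomorphy uniting that clade.
ocelli absent: derived state '1' in Lineage P only — an autapomorphy, so it tells us nothing about relationships among taxa.
Only Lineage D, Lineage E, and Lineage P show the derived state '1' for calcified operculum, supporting them as a clade.
Most parsimonious ingroup topology: ((((Lineage E,Lineage D),Lineage P),(Lineage Q,Lineage U)),Lineage Y).
Lineage Y is sister to the clade containing all other ingroup taxa, so it is the earliest-diverging (most basal) ingroup lineage.

Lineage Y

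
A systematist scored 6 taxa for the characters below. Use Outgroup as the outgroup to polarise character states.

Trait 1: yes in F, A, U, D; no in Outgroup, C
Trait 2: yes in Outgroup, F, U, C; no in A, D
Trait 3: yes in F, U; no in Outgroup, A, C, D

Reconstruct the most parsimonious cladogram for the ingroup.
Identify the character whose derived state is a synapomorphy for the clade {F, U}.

Character polarity is set by the outgroup: the derived state is whichever differs from the outgroup's state, so for Trait 2 the derived state is 'no', and for the remaining characters it is 'yes'.
Trait 1 (derived state 'yes') is shared by A, D, F, and U — a synapomorphy uniting that clade.
Trait 2: derived state 'no' in A and D only — synapomorphy for {A, D}.
Only F and U show the derived state 'yes' for Trait 3, supporting them as a clade.
Most parsimonious ingroup topology: (((F,U),(A,D)),C).
The clade {F, U} is supported by Trait 3: its derived state 'yes' occurs in exactly those taxa and in no other taxon (including the outgroup).

Trait 3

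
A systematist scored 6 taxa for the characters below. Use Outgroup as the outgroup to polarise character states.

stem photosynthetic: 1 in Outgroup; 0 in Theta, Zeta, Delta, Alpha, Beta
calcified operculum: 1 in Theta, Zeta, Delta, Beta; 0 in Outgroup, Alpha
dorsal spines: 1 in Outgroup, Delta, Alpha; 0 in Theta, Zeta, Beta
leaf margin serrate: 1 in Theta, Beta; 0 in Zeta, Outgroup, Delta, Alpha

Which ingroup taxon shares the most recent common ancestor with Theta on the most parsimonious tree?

Character polarity is set by the outgroup: the derived state is whichever differs from the outgroup's state, so for stem photosynthetic, dorsal spines the derived state is '0', and for the remaining characters it is '1'.
All ingroup taxa share the derived state '0' for stem photosynthetic; it defines the ingroup but does not resolve relationships within it.
calcified operculum (derived state '1') is shared by Beta, Delta, Theta, and Zeta — a synapomorphy uniting that clade.
dorsal spines: derived state '0' in Beta, Theta, and Zeta only — synapomorphy for {Beta, Theta, Zeta}.
leaf margin serrate: derived state '1' in Beta and Theta only — synapomorphy for {Beta, Theta}.
Most parsimonious ingroup topology: ((Delta,(Zeta,(Theta,Beta))),Alpha).
Theta and Beta form a cherry on this tree, so they are sister taxa.

Beta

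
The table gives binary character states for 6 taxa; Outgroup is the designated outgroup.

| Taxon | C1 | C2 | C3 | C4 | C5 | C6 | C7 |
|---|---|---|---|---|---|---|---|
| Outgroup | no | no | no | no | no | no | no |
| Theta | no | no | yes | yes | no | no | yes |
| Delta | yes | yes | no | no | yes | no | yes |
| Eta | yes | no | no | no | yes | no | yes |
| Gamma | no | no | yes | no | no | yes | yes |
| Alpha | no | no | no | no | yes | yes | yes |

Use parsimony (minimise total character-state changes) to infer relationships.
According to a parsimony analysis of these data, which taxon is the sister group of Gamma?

The outgroup has state 'no' for every character, so 'yes' is the derived state throughout.
C1 (derived state 'yes') is shared by Delta and Eta — a synapomorphy uniting that clade.
C2: derived state 'yes' in Delta only — an autapomorphy, so it tells us nothing about relationships among taxa.
Only Gamma and Theta show the derived state 'yes' for C3, supporting them as a clade.
C4 (derived state 'yes') is unique to Theta (autapomorphy; uninformative for grouping).
C5: derived state 'yes' in Alpha, Delta, and Eta only — synapomorphy for {Alpha, Delta, Eta}.
C6 (state 'yes') occurs in Alpha and Gamma but conflicts with the nesting implied by the other characters — most parsimoniously interpreted as homoplasy.
All ingroup taxa share the derived state 'yes' for C7; it defines the ingroup but does not resolve relationships within it.
Most parsimonious ingroup topology: ((Theta,Gamma),((Delta,Eta),Alpha)).
Gamma and Theta form a cherry on this tree, so they are sister taxa.

Theta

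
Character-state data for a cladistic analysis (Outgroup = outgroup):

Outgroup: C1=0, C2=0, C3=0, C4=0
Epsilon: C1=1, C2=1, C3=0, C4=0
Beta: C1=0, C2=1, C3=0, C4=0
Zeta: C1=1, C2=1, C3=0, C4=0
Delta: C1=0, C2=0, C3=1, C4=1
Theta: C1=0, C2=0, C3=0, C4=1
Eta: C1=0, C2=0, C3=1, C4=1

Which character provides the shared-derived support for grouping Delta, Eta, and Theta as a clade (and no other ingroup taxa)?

C4

The outgroup has state '0' for every character, so '1' is the derived state throughout.
Only Epsilon and Zeta show the derived state '1' for C1, supporting them as a clade.
Only Beta, Epsilon, and Zeta show the derived state '1' for C2, supporting them as a clade.
Only Delta and Eta show the derived state '1' for C3, supporting them as a clade.
Only Delta, Eta, and Theta show the derived state '1' for C4, supporting them as a clade.
Most parsimonious ingroup topology: (((Epsilon,Zeta),Beta),((Delta,Eta),Theta)).
The clade {Delta, Eta, Theta} is supported by C4: its derived state '1' occurs in exactly those taxa and in no other taxon (including the outgroup).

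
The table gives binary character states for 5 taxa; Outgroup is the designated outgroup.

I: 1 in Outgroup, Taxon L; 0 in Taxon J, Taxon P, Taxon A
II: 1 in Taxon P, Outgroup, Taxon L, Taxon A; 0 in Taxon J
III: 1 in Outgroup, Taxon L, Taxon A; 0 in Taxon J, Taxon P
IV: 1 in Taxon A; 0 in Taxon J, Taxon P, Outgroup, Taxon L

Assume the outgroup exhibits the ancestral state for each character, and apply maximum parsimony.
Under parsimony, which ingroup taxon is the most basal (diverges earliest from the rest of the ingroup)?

Character polarity is set by the outgroup: the derived state is whichever differs from the outgroup's state, so for I, II, III the derived state is '0', and for the remaining characters it is '1'.
I (derived state '0') is shared by Taxon A, Taxon J, and Taxon P — a synapomorphy uniting that clade.
II: derived state '0' in Taxon J only — an autapomorphy, so it tells us nothing about relationships among taxa.
III: derived state '0' in Taxon J and Taxon P only — synapomorphy for {Taxon J, Taxon P}.
IV (derived state '1') is unique to Taxon A (autapomorphy; uninformative for grouping).
Most parsimonious ingroup topology: (Taxon L,(Taxon A,(Taxon P,Taxon J))).
Taxon L is sister to the clade containing all other ingroup taxa, so it is the earliest-diverging (most basal) ingroup lineage.

Taxon L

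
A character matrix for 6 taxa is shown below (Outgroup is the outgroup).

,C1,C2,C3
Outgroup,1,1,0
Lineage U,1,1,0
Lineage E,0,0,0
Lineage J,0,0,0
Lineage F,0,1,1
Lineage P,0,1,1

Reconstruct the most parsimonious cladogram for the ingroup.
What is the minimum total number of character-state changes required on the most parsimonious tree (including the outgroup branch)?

3

Character polarity is set by the outgroup: the derived state is whichever differs from the outgroup's state, so for C1, C2 the derived state is '0', and for the remaining characters it is '1'.
C1: derived state '0' in Lineage E, Lineage F, Lineage J, and Lineage P only — synapomorphy for {Lineage E, Lineage F, Lineage J, Lineage P}.
C2 (derived state '0') is shared by Lineage E and Lineage J — a synapomorphy uniting that clade.
C3 (derived state '1') is shared by Lineage F and Lineage P — a synapomorphy uniting that clade.
Most parsimonious ingroup topology: (Lineage U,((Lineage E,Lineage J),(Lineage F,Lineage P))).
Changes per character on this tree: C1: 1; C2: 1; C3: 1.
Total = 3.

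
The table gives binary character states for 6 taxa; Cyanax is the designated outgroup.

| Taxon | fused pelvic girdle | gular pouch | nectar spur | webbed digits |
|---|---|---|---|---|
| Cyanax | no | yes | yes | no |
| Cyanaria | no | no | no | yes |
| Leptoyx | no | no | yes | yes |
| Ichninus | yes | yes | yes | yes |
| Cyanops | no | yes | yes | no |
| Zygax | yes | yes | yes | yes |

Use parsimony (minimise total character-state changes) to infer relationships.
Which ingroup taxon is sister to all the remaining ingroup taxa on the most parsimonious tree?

Character polarity is set by the outgroup: the derived state is whichever differs from the outgroup's state, so for gular pouch, nectar spur the derived state is 'no', and for the remaining characters it is 'yes'.
fused pelvic girdle: derived state 'yes' in Ichninus and Zygax only — synapomorphy for {Ichninus, Zygax}.
gular pouch: derived state 'no' in Cyanaria and Leptoyx only — synapomorphy for {Cyanaria, Leptoyx}.
nectar spur (derived state 'no') is unique to Cyanaria (autapomorphy; uninformative for grouping).
webbed digits: derived state 'yes' in Cyanaria, Ichninus, Leptoyx, and Zygax only — synapomorphy for {Cyanaria, Ichninus, Leptoyx, Zygax}.
Most parsimonious ingroup topology: (((Cyanaria,Leptoyx),(Ichninus,Zygax)),Cyanops).
Cyanops is sister to the clade containing all other ingroup taxa, so it is the earliest-diverging (most basal) ingroup lineage.

Cyanops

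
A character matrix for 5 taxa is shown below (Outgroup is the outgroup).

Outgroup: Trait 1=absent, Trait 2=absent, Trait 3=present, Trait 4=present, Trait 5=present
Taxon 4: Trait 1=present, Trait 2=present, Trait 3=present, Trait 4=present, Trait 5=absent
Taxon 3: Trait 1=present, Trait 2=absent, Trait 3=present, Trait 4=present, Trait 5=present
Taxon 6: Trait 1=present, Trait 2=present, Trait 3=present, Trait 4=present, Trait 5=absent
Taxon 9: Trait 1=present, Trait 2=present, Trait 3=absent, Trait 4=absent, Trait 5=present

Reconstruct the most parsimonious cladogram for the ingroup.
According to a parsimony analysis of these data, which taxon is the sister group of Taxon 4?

Character polarity is set by the outgroup: the derived state is whichever differs from the outgroup's state, so for Trait 3, Trait 4, Trait 5 the derived state is 'absent', and for the remaining characters it is 'present'.
All ingroup taxa share the derived state 'present' for Trait 1; it defines the ingroup but does not resolve relationships within it.
Trait 2 (derived state 'present') is shared by Taxon 4, Taxon 6, and Taxon 9 — a synapomorphy uniting that clade.
Trait 3: derived state 'absent' in Taxon 9 only — an autapomorphy, so it tells us nothing about relationships among taxa.
Trait 4: derived state 'absent' in Taxon 9 only — an autapomorphy, so it tells us nothing about relationships among taxa.
Only Taxon 4 and Taxon 6 show the derived state 'absent' for Trait 5, supporting them as a clade.
Most parsimonious ingroup topology: (((Taxon 4,Taxon 6),Taxon 9),Taxon 3).
Taxon 4 and Taxon 6 form a cherry on this tree, so they are sister taxa.

Taxon 6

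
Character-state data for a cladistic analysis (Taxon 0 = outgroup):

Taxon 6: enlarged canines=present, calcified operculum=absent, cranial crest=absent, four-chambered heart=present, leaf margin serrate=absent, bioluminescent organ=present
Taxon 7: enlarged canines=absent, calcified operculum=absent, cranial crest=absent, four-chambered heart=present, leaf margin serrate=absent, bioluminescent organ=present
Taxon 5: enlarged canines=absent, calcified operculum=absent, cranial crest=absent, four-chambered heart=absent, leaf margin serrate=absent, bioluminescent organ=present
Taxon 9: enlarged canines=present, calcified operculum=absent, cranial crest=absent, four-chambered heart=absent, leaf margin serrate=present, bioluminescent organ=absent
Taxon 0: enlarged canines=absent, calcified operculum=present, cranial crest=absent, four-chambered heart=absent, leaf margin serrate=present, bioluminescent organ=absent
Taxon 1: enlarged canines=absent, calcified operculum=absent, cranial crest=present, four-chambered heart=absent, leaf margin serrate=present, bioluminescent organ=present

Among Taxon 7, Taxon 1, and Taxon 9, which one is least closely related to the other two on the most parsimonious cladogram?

Taxon 9

Character polarity is set by the outgroup: the derived state is whichever differs from the outgroup's state, so for calcified operculum, leaf margin serrate the derived state is 'absent', and for the remaining characters it is 'present'.
enlarged canines groups Taxon 6 and Taxon 9, which is incompatible with the clades supported by the remaining characters; treating it as convergent (homoplasy) costs fewer steps than any alternative tree.
All ingroup taxa share the derived state 'absent' for calcified operculum; it defines the ingroup but does not resolve relationships within it.
cranial crest: derived state 'present' in Taxon 1 only — an autapomorphy, so it tells us nothing about relationships among taxa.
Only Taxon 6 and Taxon 7 show the derived state 'present' for four-chambered heart, supporting them as a clade.
leaf margin serrate: derived state 'absent' in Taxon 5, Taxon 6, and Taxon 7 only — synapomorphy for {Taxon 5, Taxon 6, Taxon 7}.
bioluminescent organ (derived state 'present') is shared by Taxon 1, Taxon 5, Taxon 6, and Taxon 7 — a synapomorphy uniting that clade.
Most parsimonious ingroup topology: (Taxon 9,(((Taxon 7,Taxon 6),Taxon 5),Taxon 1)).
Taxon 1 and Taxon 7 share a more recent common ancestor with each other than either does with Taxon 9, so Taxon 9 is the least closely related of the three.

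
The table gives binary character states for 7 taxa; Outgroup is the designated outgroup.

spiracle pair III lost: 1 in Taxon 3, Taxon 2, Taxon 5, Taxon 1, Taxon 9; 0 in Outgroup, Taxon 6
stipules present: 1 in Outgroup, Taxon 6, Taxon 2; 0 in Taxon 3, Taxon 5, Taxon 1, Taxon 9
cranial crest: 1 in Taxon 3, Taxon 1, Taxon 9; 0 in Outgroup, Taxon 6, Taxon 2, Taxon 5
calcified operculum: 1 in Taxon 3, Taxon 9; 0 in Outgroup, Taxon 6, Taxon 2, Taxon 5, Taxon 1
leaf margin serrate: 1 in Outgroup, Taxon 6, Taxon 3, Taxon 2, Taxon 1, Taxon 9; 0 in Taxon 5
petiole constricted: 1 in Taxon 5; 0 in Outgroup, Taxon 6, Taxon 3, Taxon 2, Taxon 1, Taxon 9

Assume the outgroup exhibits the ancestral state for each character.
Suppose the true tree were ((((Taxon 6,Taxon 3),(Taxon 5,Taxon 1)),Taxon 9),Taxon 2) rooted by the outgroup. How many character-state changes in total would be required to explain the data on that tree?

Map each character onto ((((Taxon 6,Taxon 3),(Taxon 5,Taxon 1)),Taxon 9),Taxon 2) (rooted by Outgroup) and count the minimum state changes it requires (Fitch parsimony):
spiracle pair III lost: 2; stipules present: 2; cranial crest: 3; calcified operculum: 2; leaf margin serrate: 1; petiole constricted: 1.
Total tree length = 11.

11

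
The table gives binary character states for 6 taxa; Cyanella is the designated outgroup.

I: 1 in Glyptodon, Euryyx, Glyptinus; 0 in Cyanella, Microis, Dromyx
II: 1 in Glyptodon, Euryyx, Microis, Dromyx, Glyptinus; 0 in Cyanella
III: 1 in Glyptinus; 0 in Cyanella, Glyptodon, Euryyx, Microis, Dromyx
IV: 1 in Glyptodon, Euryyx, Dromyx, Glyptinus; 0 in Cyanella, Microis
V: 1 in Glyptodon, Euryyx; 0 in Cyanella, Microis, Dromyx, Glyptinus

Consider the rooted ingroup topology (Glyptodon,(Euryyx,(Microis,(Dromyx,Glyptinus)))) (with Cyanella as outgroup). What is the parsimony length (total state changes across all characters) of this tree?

9

Map each character onto (Glyptodon,(Euryyx,(Microis,(Dromyx,Glyptinus)))) (rooted by Cyanella) and count the minimum state changes it requires (Fitch parsimony):
I: 3; II: 1; III: 1; IV: 2; V: 2.
Total tree length = 9.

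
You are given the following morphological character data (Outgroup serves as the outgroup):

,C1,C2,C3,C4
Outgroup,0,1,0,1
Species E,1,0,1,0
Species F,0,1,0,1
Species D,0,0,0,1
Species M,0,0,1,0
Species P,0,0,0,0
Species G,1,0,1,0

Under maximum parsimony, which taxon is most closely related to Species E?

Character polarity is set by the outgroup: the derived state is whichever differs from the outgroup's state, so for C2, C4 the derived state is '0', and for the remaining characters it is '1'.
C1: derived state '1' in Species E and Species G only — synapomorphy for {Species E, Species G}.
Only Species D, Species E, Species G, Species M, and Species P show the derived state '0' for C2, supporting them as a clade.
C3 (derived state '1') is shared by Species E, Species G, and Species M — a synapomorphy uniting that clade.
C4 (derived state '0') is shared by Species E, Species G, Species M, and Species P — a synapomorphy uniting that clade.
Most parsimonious ingroup topology: (((((Species E,Species G),Species M),Species P),Species D),Species F).
Species E and Species G form a cherry on this tree, so they are sister taxa.

Species G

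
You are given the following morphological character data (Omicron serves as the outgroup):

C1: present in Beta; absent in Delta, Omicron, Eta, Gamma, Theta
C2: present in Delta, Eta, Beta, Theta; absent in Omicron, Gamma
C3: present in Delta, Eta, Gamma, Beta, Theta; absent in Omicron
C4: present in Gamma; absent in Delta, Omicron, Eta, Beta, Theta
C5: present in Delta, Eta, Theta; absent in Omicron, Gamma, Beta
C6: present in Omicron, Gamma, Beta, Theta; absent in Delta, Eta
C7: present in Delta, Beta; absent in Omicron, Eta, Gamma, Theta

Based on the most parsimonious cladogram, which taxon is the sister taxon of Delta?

Eta

Character polarity is set by the outgroup: the derived state is whichever differs from the outgroup's state, so for C6 the derived state is 'absent', and for the remaining characters it is 'present'.
C1: derived state 'present' in Beta only — an autapomorphy, so it tells us nothing about relationships among taxa.
Only Beta, Delta, Eta, and Theta show the derived state 'present' for C2, supporting them as a clade.
All ingroup taxa share the derived state 'present' for C3; it defines the ingroup but does not resolve relationships within it.
C4 (derived state 'present') is unique to Gamma (autapomorphy; uninformative for grouping).
Only Delta, Eta, and Theta show the derived state 'present' for C5, supporting them as a clade.
C6: derived state 'absent' in Delta and Eta only — synapomorphy for {Delta, Eta}.
C7 (state 'present') occurs in Beta and Delta but conflicts with the nesting implied by the other characters — most parsimoniously interpreted as homoplasy.
Most parsimonious ingroup topology: (((Theta,(Delta,Eta)),Beta),Gamma).
Delta and Eta form a cherry on this tree, so they are sister taxa.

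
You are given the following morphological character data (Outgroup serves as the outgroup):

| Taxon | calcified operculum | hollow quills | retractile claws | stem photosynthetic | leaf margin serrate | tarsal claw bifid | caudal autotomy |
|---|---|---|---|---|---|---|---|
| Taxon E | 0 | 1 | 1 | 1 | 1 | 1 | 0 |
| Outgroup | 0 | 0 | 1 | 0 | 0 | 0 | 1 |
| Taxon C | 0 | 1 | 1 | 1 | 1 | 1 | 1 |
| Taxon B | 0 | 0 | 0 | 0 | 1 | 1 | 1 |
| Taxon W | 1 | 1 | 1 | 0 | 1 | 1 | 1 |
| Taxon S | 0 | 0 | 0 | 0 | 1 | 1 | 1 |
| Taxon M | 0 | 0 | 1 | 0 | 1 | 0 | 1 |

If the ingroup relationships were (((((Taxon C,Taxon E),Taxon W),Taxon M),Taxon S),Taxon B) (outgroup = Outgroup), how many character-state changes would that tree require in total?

9

Map each character onto (((((Taxon C,Taxon E),Taxon W),Taxon M),Taxon S),Taxon B) (rooted by Outgroup) and count the minimum state changes it requires (Fitch parsimony):
calcified operculum: 1; hollow quills: 1; retractile claws: 2; stem photosynthetic: 1; leaf margin serrate: 1; tarsal claw bifid: 2; caudal autotomy: 1.
Total tree length = 9.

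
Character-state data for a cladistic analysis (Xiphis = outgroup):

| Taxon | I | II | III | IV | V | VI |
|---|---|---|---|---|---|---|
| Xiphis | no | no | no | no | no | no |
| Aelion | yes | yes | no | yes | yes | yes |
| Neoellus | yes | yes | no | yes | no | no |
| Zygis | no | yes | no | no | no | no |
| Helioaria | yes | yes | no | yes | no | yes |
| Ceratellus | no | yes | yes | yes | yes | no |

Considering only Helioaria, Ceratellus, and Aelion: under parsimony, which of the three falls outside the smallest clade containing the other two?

Ceratellus

The outgroup has state 'no' for every character, so 'yes' is the derived state throughout.
I: derived state 'yes' in Aelion, Helioaria, and Neoellus only — synapomorphy for {Aelion, Helioaria, Neoellus}.
All ingroup taxa share the derived state 'yes' for II; it defines the ingroup but does not resolve relationships within it.
III (derived state 'yes') is unique to Ceratellus (autapomorphy; uninformative for grouping).
Only Aelion, Ceratellus, Helioaria, and Neoellus show the derived state 'yes' for IV, supporting them as a clade.
V groups Aelion and Ceratellus, which is incompatible with the clades supported by the remaining characters; treating it as convergent (homoplasy) costs fewer steps than any alternative tree.
VI: derived state 'yes' in Aelion and Helioaria only — synapomorphy for {Aelion, Helioaria}.
Most parsimonious ingroup topology: ((((Aelion,Helioaria),Neoellus),Ceratellus),Zygis).
Aelion and Helioaria share a more recent common ancestor with each other than either does with Ceratellus, so Ceratellus is the least closely related of the three.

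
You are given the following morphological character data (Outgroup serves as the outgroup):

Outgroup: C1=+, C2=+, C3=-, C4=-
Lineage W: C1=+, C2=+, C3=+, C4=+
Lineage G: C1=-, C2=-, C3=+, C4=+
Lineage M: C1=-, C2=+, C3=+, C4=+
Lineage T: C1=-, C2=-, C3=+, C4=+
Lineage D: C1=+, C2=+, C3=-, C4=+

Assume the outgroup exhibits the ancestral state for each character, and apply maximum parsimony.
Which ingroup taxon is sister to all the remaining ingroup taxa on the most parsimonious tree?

Character polarity is set by the outgroup: the derived state is whichever differs from the outgroup's state, so for C1, C2 the derived state is '-', and for the remaining characters it is '+'.
C1: derived state '-' in Lineage G, Lineage M, and Lineage T only — synapomorphy for {Lineage G, Lineage M, Lineage T}.
C2 (derived state '-') is shared by Lineage G and Lineage T — a synapomorphy uniting that clade.
C3: derived state '+' in Lineage G, Lineage M, Lineage T, and Lineage W only — synapomorphy for {Lineage G, Lineage M, Lineage T, Lineage W}.
C4 (derived state '+') is shared by all ingroup taxa — unites the whole ingroup.
Most parsimonious ingroup topology: ((Lineage W,((Lineage G,Lineage T),Lineage M)),Lineage D).
Lineage D is sister to the clade containing all other ingroup taxa, so it is the earliest-diverging (most basal) ingroup lineage.

Lineage D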